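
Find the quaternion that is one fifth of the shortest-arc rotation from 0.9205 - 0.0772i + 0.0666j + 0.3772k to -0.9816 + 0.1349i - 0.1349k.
0.9381 - 0.0893i + 0.0535j + 0.3303k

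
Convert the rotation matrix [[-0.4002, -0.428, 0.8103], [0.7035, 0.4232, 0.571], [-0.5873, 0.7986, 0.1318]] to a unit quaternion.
0.5373 + 0.1059i + 0.6503j + 0.5265k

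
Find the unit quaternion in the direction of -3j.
-j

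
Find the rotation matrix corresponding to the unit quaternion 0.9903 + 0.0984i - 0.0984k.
[[0.9806, 0.1949, -0.0194], [-0.1949, 0.9613, -0.1949], [-0.0194, 0.1949, 0.9806]]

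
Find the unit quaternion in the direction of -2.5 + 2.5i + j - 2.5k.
-0.5625 + 0.5625i + 0.225j - 0.5625k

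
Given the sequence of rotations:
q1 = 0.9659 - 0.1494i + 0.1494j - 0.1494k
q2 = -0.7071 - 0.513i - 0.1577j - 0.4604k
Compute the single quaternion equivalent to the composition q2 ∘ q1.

q2 · q1 = -0.8049 - 0.2975i - 0.2658j - 0.4393k
-0.8049 - 0.2975i - 0.2658j - 0.4393k


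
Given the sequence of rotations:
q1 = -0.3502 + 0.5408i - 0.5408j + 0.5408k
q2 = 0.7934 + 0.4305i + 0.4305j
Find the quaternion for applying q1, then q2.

q2 · q1 = -0.2778 + 0.5111i - 0.8126j - 0.0366k
-0.2778 + 0.5111i - 0.8126j - 0.0366k


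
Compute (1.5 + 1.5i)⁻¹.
0.3333 - 0.3333i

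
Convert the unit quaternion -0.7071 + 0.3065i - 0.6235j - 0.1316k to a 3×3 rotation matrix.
[[0.1879, -0.5683, 0.8011], [-0.1961, 0.7775, 0.5976], [-0.9624, -0.2693, 0.0346]]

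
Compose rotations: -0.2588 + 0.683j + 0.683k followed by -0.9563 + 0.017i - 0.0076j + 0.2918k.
0.0534 - 0.2089i - 0.6628j - 0.7171k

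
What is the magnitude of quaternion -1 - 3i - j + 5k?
6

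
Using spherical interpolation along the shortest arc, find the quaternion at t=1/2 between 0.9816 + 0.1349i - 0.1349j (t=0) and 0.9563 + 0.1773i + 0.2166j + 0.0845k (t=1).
0.9855 + 0.1588i + 0.0415j + 0.043k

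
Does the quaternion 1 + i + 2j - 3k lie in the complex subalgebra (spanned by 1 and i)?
No. The quaternion 1 + i + 2j - 3k has j-coefficient y = 2 and k-coefficient z = -3, not both zero, so it does not lie in the complex subalgebra spanned by 1 and i.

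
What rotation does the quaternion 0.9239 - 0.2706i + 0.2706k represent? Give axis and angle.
axis = (-√2/2, 0, √2/2), θ = π/4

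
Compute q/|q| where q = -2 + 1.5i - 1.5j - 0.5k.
-0.6761 + 0.5071i - 0.5071j - 0.169k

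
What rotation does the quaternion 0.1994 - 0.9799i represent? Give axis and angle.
axis = (-1, 0, 0), θ = 157°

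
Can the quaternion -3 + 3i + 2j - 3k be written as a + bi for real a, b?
No. The quaternion -3 + 3i + 2j - 3k has j-coefficient y = 2 and k-coefficient z = -3, not both zero, so it does not lie in the complex subalgebra spanned by 1 and i.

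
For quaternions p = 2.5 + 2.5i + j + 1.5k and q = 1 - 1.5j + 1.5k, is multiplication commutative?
No: pq = 1.75 + 6.25i - 6.5j + 1.5k ≠ 1.75 - 1.25i + j + 9k = qp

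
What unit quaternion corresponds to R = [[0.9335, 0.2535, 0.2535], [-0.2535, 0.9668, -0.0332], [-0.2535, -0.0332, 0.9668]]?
0.9832 + 0.1289j - 0.1289k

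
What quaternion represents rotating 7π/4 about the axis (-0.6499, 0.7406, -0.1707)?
-0.9239 - 0.2487i + 0.2834j - 0.0653k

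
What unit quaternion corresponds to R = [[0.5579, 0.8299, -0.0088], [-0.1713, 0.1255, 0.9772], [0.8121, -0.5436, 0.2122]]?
0.6884 - 0.5523i - 0.2981j - 0.3636k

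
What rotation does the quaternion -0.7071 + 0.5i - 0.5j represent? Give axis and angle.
axis = (√2/2, -√2/2, 0), θ = 3π/2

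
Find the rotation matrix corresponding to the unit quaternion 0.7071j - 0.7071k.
[[-1, 0, 0], [0, 0, -1], [0, -1, 0]]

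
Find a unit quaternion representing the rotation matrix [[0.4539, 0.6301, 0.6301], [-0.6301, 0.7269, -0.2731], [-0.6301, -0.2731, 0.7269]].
0.8526 + 0.3695j - 0.3695k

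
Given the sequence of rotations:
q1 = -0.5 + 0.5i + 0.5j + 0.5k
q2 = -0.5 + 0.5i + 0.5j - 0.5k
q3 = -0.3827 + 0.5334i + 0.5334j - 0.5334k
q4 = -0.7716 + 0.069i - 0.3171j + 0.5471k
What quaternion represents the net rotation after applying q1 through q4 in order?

q2 · q1 = -j
q3 · q2 · q1 = 0.5334 - 0.5334i + 0.3827j - 0.5334k
q4 · q3 · q2 · q1 = 0.0384 + 0.4081i - 0.7195j + 0.5607k
0.0384 + 0.4081i - 0.7195j + 0.5607k


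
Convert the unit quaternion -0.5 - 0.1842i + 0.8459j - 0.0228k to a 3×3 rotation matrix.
[[-0.4321, -0.3344, -0.8375], [-0.2888, 0.9311, -0.2228], [0.8543, 0.1456, -0.499]]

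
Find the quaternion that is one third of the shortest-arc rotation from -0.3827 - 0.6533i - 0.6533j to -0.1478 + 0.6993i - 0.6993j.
-0.3961 - 0.2152i - 0.8926j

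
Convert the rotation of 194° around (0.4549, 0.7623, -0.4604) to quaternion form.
-0.1219 + 0.4515i + 0.7566j - 0.457k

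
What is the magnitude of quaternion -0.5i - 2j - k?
2.291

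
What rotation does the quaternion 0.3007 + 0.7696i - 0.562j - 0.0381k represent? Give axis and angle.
axis = (0.8069, -0.5893, -0.0399), θ = 145°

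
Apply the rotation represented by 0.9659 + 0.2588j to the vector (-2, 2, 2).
(-0.732, 2, 2.732)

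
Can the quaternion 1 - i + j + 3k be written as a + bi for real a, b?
No. The quaternion 1 - i + j + 3k has j-coefficient y = 1 and k-coefficient z = 3, not both zero, so it does not lie in the complex subalgebra spanned by 1 and i.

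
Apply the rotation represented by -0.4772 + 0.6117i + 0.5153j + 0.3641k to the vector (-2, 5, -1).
(4.528, -1.592, -2.638)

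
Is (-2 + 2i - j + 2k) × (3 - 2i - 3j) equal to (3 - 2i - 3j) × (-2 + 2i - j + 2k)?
No: pq = -5 + 16i - j - 2k ≠ -5 + 4i + 7j + 14k = qp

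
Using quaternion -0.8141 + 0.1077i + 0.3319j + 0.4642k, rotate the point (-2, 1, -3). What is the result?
(1.451, 0.464, -3.417)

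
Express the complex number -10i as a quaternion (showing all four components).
0 - 10i + 0j + 0k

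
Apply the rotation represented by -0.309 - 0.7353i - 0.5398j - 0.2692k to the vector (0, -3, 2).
(-0.423, 0.351, -3.563)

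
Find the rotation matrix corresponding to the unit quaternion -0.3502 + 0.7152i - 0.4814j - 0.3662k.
[[0.2683, -0.9451, -0.1866], [-0.4321, -0.2912, 0.8535], [-0.861, -0.1483, -0.4865]]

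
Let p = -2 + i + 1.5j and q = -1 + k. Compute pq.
2 + 0.5i - 2.5j - 2k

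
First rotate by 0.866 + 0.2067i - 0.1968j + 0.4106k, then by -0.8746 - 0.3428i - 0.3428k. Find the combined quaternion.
-0.5458 - 0.5451i + 0.242j - 0.5885k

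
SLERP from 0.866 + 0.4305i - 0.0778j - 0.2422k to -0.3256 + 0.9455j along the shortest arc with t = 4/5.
0.5081 + 0.1101i - 0.852j - 0.062k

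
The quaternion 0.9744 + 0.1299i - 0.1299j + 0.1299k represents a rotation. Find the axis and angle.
axis = (√3/3, -√3/3, √3/3), θ = 26°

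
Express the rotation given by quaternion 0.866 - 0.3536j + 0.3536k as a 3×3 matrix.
[[0.4999, -0.6124, -0.6124], [0.6124, 0.7499, -0.2501], [0.6124, -0.2501, 0.7499]]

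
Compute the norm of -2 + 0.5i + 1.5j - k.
2.739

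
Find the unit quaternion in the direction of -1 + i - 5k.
-0.1925 + 0.1925i - 0.9623k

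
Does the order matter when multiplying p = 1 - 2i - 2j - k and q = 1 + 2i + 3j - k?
Yes: pq = 10 + 5i - 3j - 4k ≠ 10 - 5i + 5j = qp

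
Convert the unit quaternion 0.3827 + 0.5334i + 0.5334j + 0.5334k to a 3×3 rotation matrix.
[[-0.1381, 0.1608, 0.9773], [0.9773, -0.1381, 0.1608], [0.1608, 0.9773, -0.1381]]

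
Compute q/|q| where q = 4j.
j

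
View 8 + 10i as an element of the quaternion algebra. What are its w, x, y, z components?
8 + 10i + 0j + 0k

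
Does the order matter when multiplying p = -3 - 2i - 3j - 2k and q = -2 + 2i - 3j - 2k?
Yes: pq = -3 - 2i + 7j + 22k ≠ -3 - 2i + 23j - 2k = qp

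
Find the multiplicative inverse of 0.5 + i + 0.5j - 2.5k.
0.0645 - 0.129i - 0.0645j + 0.3226k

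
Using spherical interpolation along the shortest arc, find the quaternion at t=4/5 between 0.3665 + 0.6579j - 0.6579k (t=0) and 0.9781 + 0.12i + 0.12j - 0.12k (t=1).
0.9245 + 0.1027i + 0.2596j - 0.2596k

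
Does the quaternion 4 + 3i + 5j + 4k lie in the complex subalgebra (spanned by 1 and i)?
No. The quaternion 4 + 3i + 5j + 4k has j-coefficient y = 5 and k-coefficient z = 4, not both zero, so it does not lie in the complex subalgebra spanned by 1 and i.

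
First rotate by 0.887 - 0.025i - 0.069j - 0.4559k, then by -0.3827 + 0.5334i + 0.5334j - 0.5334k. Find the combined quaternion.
-0.5325 + 0.2027i + 0.756j - 0.3221k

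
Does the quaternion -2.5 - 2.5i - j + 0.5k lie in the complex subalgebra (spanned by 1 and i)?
No. The quaternion -2.5 - 2.5i - j + 0.5k has j-coefficient y = -1 and k-coefficient z = 0.5, not both zero, so it does not lie in the complex subalgebra spanned by 1 and i.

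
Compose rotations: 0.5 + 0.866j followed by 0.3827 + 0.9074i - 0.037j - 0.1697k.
0.2234 + 0.6007i + 0.3129j + 0.701k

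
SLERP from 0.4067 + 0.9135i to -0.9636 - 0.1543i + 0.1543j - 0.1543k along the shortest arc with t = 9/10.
0.946 + 0.2525i - 0.1437j + 0.1437k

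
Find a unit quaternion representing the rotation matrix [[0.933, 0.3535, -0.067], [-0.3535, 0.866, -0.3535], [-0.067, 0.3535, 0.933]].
0.9659 + 0.183i - 0.183k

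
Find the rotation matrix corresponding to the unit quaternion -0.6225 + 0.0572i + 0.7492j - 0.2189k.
[[-0.2184, -0.1868, -0.9578], [0.3582, 0.8976, -0.2568], [0.9077, -0.3992, -0.1291]]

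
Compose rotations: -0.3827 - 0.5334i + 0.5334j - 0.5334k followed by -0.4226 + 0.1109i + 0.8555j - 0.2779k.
-0.3837 - 0.1251i - 0.3454j + 0.8472k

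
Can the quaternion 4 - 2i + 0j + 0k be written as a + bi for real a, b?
Yes. The quaternion 4 - 2i has j- and k-coefficients y = z = 0, so it lies in the complex subalgebra spanned by 1 and i.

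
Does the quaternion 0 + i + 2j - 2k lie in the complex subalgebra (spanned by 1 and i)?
No. The quaternion i + 2j - 2k has j-coefficient y = 2 and k-coefficient z = -2, not both zero, so it does not lie in the complex subalgebra spanned by 1 and i.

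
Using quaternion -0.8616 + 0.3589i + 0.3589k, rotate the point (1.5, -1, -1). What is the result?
(0.237, -2.031, 0.263)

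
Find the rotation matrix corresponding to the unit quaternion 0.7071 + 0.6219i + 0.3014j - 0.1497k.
[[0.7735, 0.5866, 0.24], [0.1632, 0.1817, -0.9697], [-0.6124, 0.7893, 0.0448]]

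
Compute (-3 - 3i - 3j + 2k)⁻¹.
-0.0968 + 0.0968i + 0.0968j - 0.0645k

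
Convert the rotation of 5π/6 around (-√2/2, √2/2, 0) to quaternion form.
0.2588 - 0.683i + 0.683j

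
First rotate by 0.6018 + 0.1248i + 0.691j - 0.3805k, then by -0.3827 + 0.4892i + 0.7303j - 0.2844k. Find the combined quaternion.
-0.9042 + 0.1653i + 0.3257j + 0.2214k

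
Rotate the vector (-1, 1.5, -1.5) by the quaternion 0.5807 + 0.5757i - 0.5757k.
(1.66, 1.183, 1.16)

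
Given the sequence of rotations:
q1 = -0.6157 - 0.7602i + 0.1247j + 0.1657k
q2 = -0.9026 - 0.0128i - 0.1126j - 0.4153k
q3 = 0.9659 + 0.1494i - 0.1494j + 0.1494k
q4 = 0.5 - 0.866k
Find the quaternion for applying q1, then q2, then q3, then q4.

q2 · q1 = 0.6289 + 0.7272i + 0.2746j + 0.0189k
q3 · q2 · q1 = 0.537 + 0.7525i + 0.2771j + 0.2619k
q4 · q3 · q2 · q1 = 0.4953 + 0.6162i - 0.5131j - 0.3341k
0.4953 + 0.6162i - 0.5131j - 0.3341k


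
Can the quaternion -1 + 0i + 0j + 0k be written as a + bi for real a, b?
Yes. The quaternion -1 has j- and k-coefficients y = z = 0, so it lies in the complex subalgebra spanned by 1 and i.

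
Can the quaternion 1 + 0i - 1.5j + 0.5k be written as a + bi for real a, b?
No. The quaternion 1 - 1.5j + 0.5k has j-coefficient y = -1.5 and k-coefficient z = 0.5, not both zero, so it does not lie in the complex subalgebra spanned by 1 and i.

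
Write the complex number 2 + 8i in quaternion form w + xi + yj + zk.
2 + 8i + 0j + 0k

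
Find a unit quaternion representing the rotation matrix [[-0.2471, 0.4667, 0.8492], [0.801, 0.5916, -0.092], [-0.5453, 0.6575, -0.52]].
0.454 + 0.4127i + 0.7679j + 0.1841k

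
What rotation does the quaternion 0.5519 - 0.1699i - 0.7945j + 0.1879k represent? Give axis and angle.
axis = (-0.2037, -0.9527, 0.2253), θ = 113°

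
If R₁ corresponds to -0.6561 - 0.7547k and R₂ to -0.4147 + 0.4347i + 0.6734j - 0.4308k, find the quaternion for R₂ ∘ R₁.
-0.053 - 0.7934i - 0.1137j + 0.5956k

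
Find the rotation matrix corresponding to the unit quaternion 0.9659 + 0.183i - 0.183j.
[[0.933, -0.067, -0.3535], [-0.067, 0.933, -0.3535], [0.3535, 0.3535, 0.866]]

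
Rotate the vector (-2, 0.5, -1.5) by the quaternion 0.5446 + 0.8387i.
(-2, 1.167, 1.067)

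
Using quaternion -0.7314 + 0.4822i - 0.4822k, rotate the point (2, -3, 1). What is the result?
(2.721, 1.906, 1.721)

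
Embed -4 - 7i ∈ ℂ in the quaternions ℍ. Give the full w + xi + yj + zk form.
-4 - 7i + 0j + 0k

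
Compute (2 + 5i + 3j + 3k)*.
2 - 5i - 3j - 3k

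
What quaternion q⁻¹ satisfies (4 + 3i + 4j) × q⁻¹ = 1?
0.0976 - 0.0732i - 0.0976j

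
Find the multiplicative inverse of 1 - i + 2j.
0.1667 + 0.1667i - 0.3333j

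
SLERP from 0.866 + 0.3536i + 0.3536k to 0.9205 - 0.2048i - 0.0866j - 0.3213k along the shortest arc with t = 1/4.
0.9554 + 0.2241i - 0.0248j + 0.1907k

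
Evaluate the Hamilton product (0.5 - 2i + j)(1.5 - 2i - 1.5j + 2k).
-1.75 - 2i + 4.75j + 6k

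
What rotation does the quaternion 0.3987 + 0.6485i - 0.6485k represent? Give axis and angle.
axis = (√2/2, 0, -√2/2), θ = 133°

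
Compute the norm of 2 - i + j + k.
√7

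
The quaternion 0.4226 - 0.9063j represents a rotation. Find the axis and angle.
axis = (0, -1, 0), θ = 130°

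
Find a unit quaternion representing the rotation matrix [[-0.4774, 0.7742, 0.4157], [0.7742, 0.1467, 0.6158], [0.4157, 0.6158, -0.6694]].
0.5112i + 0.7572j + 0.4066k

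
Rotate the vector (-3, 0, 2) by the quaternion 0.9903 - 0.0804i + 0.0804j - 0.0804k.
(-2.578, 0.809, 2.387)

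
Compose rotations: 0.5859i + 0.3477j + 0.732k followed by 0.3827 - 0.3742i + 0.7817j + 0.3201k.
-0.2869 + 0.6851i + 0.5945j - 0.308k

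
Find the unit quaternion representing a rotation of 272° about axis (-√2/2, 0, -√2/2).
-0.7193 - 0.4912i - 0.4912k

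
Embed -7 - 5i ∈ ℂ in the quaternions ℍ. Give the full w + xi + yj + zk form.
-7 - 5i + 0j + 0k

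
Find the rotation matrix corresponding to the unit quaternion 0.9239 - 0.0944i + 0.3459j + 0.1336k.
[[0.725, -0.3122, 0.6139], [0.1816, 0.9465, 0.2669], [-0.6644, -0.082, 0.7429]]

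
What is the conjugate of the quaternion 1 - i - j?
1 + i + j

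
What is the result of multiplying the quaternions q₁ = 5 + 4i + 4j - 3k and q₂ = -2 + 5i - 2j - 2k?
-28 + 3i - 25j - 32k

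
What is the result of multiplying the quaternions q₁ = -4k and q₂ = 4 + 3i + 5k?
20 - 12j - 16k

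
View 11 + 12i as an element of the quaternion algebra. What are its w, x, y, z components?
11 + 12i + 0j + 0k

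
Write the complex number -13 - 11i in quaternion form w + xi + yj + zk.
-13 - 11i + 0j + 0k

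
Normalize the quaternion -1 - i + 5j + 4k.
-0.1525 - 0.1525i + 0.7625j + 0.61k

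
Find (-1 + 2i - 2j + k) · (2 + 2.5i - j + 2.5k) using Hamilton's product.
-11.5 - 2.5i - 5.5j + 2.5k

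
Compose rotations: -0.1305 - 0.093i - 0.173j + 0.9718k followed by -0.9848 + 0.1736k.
-0.0402 + 0.1216i + 0.1542j - 0.9797k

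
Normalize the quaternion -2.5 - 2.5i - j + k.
-0.6565 - 0.6565i - 0.2626j + 0.2626k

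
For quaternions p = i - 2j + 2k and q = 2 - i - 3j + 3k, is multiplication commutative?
No: pq = -11 + 2i - 9j - k ≠ -11 + 2i + j + 9k = qp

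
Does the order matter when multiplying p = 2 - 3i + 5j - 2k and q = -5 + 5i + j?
Yes: pq = 27i - 33j - 18k ≠ 23i - 13j + 38k = qp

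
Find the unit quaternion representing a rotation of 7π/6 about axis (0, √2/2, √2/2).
-0.2588 + 0.683j + 0.683k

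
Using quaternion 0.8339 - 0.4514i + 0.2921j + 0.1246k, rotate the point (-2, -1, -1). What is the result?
(-1.5, -1.275, 1.458)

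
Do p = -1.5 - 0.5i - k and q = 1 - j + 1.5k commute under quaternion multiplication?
No: pq = -1.5i + 2.25j - 2.75k ≠ 0.5i + 0.75j - 3.75k = qp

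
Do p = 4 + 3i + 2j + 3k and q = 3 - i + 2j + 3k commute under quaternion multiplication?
No: pq = 2 + 5i + 2j + 29k ≠ 2 + 5i + 26j + 13k = qp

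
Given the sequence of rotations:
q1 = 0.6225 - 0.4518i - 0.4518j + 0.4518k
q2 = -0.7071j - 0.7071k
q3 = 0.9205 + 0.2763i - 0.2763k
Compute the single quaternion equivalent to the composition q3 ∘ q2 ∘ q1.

q2 · q1 = -0.6389i - 0.1207j - 0.7596k
q3 · q2 · q1 = -0.0333 - 0.6215i + 0.2753j - 0.7326k
-0.0333 - 0.6215i + 0.2753j - 0.7326k


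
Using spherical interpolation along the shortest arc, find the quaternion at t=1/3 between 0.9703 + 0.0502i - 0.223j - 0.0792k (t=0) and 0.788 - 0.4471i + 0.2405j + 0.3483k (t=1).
0.9863 - 0.1305i - 0.0698j + 0.073k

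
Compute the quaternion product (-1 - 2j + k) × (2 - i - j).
-4 + 2i - 4j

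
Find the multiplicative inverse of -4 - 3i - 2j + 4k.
-0.0889 + 0.0667i + 0.0444j - 0.0889k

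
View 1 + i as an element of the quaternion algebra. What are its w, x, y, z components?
1 + i + 0j + 0k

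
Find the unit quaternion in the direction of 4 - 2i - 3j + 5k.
0.5443 - 0.2722i - 0.4082j + 0.6804k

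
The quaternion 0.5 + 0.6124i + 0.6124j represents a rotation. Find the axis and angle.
axis = (√2/2, √2/2, 0), θ = 2π/3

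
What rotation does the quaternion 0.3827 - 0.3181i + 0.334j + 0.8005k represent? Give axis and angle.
axis = (-0.3443, 0.3615, 0.8665), θ = 3π/4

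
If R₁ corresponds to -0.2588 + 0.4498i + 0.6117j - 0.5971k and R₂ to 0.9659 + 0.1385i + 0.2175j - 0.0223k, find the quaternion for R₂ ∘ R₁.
-0.4586 + 0.2824i + 0.6072j - 0.5841k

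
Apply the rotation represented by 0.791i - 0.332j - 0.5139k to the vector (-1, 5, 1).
(-3.69, -3.031, 2.047)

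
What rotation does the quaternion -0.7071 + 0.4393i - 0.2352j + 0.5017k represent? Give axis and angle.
axis = (0.6213, -0.3326, 0.7095), θ = 3π/2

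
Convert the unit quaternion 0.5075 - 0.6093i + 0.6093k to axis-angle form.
axis = (-√2/2, 0, √2/2), θ = 119°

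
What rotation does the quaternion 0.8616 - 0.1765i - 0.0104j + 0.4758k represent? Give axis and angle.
axis = (-0.3477, -0.0205, 0.9374), θ = 61°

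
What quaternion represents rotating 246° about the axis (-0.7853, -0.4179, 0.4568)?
-0.5446 - 0.6586i - 0.3505j + 0.3831k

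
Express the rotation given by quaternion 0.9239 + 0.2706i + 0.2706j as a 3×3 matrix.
[[0.8536, 0.1464, 0.5], [0.1464, 0.8536, -0.5], [-0.5, 0.5, 0.7071]]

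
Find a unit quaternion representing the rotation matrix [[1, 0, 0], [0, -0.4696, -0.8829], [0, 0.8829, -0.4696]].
0.515 + 0.8572i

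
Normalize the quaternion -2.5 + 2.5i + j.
-0.6804 + 0.6804i + 0.2722j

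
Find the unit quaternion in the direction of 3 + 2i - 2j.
0.7276 + 0.4851i - 0.4851j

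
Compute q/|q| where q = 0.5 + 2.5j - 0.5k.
0.1925 + 0.9623j - 0.1925k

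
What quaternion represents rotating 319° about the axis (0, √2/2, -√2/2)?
-0.9367 + 0.2476j - 0.2476k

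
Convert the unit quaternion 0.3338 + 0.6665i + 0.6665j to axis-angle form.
axis = (√2/2, √2/2, 0), θ = 141°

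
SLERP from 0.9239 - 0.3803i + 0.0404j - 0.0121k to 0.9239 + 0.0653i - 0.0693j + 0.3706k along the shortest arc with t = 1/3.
0.9632 - 0.2395i + 0.0035j + 0.1222k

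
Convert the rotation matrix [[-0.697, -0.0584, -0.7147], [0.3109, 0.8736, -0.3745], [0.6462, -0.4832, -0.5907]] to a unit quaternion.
-0.3827 + 0.071i + 0.889j - 0.2412k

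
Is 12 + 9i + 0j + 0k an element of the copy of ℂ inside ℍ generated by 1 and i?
Yes. The quaternion 12 + 9i has j- and k-coefficients y = z = 0, so it lies in the complex subalgebra spanned by 1 and i.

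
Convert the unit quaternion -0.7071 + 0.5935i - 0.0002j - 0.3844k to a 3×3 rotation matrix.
[[0.7045, -0.5439, -0.456], [0.5434, 0, 0.8395], [-0.4566, -0.8392, 0.2955]]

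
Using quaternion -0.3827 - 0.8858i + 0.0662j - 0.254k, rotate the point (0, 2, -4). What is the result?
(-2.221, 1.45, 3.601)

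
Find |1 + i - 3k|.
√11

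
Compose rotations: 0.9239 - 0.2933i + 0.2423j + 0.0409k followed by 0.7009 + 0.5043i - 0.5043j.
0.9177 + 0.2397i - 0.3167j + 0.0029k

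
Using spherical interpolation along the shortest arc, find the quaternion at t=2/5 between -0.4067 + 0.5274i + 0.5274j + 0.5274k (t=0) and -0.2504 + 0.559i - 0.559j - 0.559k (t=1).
-0.1712 + 0.0971i + 0.6933j + 0.6933k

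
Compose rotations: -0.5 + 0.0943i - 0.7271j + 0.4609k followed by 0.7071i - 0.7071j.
-0.5808 - 0.6795i + 0.0276j - 0.4475k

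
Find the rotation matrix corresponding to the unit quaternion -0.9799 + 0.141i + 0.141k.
[[0.9602, 0.2763, 0.0398], [-0.2763, 0.9205, 0.2763], [0.0398, -0.2763, 0.9602]]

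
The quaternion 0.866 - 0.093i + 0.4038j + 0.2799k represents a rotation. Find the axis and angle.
axis = (-0.186, 0.8075, 0.5597), θ = π/3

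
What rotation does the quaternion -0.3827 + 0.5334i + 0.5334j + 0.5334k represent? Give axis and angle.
axis = (√3/3, √3/3, √3/3), θ = 5π/4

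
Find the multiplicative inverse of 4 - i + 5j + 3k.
0.0784 + 0.0196i - 0.098j - 0.0588k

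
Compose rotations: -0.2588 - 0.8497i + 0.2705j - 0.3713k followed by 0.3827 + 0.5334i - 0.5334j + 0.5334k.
0.6965 - 0.4095i - 0.0136j - 0.5891k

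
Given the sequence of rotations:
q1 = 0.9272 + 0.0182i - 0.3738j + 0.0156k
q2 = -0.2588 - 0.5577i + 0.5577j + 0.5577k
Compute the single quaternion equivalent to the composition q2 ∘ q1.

q2 · q1 = -0.03 - 0.3046i + 0.6327j + 0.7114k
-0.03 - 0.3046i + 0.6327j + 0.7114k


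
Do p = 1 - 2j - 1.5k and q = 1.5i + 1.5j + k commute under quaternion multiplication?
No: pq = 4.5 + 1.75i - 0.75j + 4k ≠ 4.5 + 1.25i + 3.75j - 2k = qp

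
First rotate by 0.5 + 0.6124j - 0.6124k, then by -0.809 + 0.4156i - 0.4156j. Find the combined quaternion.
-0.15 + 0.4623i - 0.4487j + 0.7499k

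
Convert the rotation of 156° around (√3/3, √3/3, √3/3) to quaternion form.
0.2079 + 0.5647i + 0.5647j + 0.5647k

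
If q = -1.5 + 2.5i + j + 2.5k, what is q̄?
-1.5 - 2.5i - j - 2.5k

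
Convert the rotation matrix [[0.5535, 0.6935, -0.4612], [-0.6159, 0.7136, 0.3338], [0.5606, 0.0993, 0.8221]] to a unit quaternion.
0.8788 - 0.0667i - 0.2907j - 0.3725k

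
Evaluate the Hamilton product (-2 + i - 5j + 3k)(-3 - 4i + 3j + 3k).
16 - 19i - 6j - 32k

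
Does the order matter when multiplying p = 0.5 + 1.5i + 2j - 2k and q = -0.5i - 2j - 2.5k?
Yes: pq = -0.25 - 9.25i + 3.75j - 3.25k ≠ -0.25 + 8.75i - 5.75j + 0.75k = qp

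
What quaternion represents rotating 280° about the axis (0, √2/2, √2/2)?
-0.766 + 0.4545j + 0.4545k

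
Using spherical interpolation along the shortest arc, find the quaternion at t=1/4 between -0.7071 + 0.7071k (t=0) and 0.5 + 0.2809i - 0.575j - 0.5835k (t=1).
-0.6851 - 0.0759i + 0.1553j + 0.7076k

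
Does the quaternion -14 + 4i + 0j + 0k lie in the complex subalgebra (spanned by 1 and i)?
Yes. The quaternion -14 + 4i has j- and k-coefficients y = z = 0, so it lies in the complex subalgebra spanned by 1 and i.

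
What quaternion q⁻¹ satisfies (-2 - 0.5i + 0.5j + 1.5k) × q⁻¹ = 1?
-0.2963 + 0.0741i - 0.0741j - 0.2222k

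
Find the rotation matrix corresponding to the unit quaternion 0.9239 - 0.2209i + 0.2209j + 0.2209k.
[[0.8048, -0.5058, 0.3106], [0.3106, 0.8048, 0.5058], [-0.5058, -0.3106, 0.8048]]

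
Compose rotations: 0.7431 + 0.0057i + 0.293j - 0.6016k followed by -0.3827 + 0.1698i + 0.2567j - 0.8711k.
-0.8846 + 0.2248i + 0.1758j - 0.3688k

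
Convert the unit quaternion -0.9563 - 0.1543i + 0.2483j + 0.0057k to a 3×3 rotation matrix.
[[0.8766, -0.0657, -0.4767], [-0.0875, 0.9523, -0.2923], [0.4731, 0.2979, 0.8291]]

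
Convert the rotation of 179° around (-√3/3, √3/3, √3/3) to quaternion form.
0.0087 - 0.5773i + 0.5773j + 0.5773k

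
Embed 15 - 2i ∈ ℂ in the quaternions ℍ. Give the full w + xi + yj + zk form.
15 - 2i + 0j + 0k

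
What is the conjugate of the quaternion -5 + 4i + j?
-5 - 4i - j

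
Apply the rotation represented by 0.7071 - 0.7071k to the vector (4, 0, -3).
(0, -4, -3)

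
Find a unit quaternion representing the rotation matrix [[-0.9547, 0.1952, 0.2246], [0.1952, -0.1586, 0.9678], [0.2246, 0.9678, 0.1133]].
0.1505i + 0.6486j + 0.7461k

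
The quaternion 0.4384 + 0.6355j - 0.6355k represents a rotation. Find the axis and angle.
axis = (0, √2/2, -√2/2), θ = 128°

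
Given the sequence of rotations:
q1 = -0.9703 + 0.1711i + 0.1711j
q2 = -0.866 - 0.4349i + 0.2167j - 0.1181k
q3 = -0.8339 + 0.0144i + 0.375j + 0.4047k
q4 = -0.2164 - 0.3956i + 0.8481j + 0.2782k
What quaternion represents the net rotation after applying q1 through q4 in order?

q2 · q1 = 0.8776 + 0.294i - 0.3786j + 0.0031k
q3 · q2 · q1 = -0.5953 - 0.0781i + 0.7638j + 0.2369k
q4 · q3 · q2 · q1 = -0.6158 + 0.2408i - 0.5982j - 0.4528k
-0.6158 + 0.2408i - 0.5982j - 0.4528k


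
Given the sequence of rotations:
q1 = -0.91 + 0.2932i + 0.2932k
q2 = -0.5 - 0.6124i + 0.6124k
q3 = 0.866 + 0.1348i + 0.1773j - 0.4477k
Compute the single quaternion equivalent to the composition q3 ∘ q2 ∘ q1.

q2 · q1 = 0.455 + 0.4107i + 0.3591j - 0.7039k
q3 · q2 · q1 = -0.0401 + 0.453i + 0.3027j - 0.8377k
-0.0401 + 0.453i + 0.3027j - 0.8377k


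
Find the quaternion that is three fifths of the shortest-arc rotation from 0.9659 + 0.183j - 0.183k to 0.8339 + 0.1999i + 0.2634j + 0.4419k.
0.9401 + 0.1263i + 0.2447j + 0.2009k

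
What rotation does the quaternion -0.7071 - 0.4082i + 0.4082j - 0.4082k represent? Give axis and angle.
axis = (-√3/3, √3/3, -√3/3), θ = 3π/2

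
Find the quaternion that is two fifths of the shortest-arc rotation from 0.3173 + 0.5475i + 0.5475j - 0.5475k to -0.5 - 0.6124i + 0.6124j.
0.5117 + 0.7473i + 0.0836j - 0.4155k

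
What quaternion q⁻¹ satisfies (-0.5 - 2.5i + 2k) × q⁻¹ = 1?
-0.0476 + 0.2381i - 0.1905k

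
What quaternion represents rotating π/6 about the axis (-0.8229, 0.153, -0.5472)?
0.9659 - 0.213i + 0.0396j - 0.1416k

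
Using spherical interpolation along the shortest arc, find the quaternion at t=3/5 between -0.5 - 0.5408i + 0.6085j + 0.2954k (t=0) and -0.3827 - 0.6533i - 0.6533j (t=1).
-0.5641 - 0.7926i - 0.1663j + 0.161k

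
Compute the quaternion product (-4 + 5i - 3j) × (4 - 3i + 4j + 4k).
11 + 20i - 48j - 5k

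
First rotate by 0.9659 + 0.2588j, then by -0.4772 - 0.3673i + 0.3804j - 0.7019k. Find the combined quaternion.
-0.5594 - 0.1731i + 0.2439j - 0.773k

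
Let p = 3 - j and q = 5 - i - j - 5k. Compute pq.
14 + 2i - 8j - 16k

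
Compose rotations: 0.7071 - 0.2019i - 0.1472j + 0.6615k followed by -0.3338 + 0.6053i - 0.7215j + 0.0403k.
-0.2467 + 0.0241i - 0.8696j - 0.4271k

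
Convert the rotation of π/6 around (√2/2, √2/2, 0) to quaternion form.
0.9659 + 0.183i + 0.183j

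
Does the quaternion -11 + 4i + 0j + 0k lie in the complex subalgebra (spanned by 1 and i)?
Yes. The quaternion -11 + 4i has j- and k-coefficients y = z = 0, so it lies in the complex subalgebra spanned by 1 and i.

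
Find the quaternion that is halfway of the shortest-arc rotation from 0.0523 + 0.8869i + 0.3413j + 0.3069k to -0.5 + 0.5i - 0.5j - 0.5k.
-0.3028 + 0.938i - 0.1073j - 0.1306k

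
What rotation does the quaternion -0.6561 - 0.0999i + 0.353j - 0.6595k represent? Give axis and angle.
axis = (-0.1324, 0.4678, -0.8739), θ = 262°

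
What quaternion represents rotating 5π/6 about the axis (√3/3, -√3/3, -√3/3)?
0.2588 + 0.5577i - 0.5577j - 0.5577k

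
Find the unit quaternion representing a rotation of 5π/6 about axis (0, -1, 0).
0.2588 - 0.9659j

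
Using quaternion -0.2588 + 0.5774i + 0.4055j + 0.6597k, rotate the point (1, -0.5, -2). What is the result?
(-1.708, -1.272, 0.845)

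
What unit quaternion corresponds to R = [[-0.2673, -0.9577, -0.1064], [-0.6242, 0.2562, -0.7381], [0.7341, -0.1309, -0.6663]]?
-0.284 - 0.5345i + 0.7399j - 0.2936k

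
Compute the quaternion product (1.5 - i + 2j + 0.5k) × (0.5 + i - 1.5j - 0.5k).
5 + 0.75i - 1.25j - k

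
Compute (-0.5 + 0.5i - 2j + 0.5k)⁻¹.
-0.1053 - 0.1053i + 0.4211j - 0.1053k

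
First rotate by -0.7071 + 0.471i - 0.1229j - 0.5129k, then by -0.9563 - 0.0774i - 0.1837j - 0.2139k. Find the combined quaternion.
0.5804 - 0.3278i + 0.107j + 0.7378k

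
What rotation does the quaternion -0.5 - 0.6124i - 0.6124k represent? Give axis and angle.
axis = (-√2/2, 0, -√2/2), θ = 4π/3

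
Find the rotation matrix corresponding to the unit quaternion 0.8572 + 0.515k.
[[0.4696, -0.8829, 0], [0.8829, 0.4696, 0], [0, 0, 1]]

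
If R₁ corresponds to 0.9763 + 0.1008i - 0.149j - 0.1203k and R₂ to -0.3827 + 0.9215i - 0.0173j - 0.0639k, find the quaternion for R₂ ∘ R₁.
-0.4768 + 0.8536i + 0.1445j - 0.1519k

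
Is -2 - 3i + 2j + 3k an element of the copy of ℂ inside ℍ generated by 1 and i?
No. The quaternion -2 - 3i + 2j + 3k has j-coefficient y = 2 and k-coefficient z = 3, not both zero, so it does not lie in the complex subalgebra spanned by 1 and i.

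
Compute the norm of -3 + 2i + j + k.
√15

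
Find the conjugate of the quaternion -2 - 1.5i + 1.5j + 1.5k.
-2 + 1.5i - 1.5j - 1.5k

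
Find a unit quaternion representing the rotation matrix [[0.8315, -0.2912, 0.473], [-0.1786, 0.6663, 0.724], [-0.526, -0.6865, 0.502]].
0.866 - 0.4072i + 0.2884j + 0.0325k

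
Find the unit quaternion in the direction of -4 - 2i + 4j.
-0.6667 - 0.3333i + 0.6667j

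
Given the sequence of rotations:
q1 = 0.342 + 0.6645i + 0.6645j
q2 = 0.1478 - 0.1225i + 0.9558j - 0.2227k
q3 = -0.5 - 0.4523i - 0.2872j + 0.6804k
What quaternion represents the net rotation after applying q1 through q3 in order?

q2 · q1 = -0.5032 + 0.2043i + 0.2771j - 0.7927k
q3 · q2 · q1 = 0.9629 + 0.1646i - 0.2136j - 0.0127k
0.9629 + 0.1646i - 0.2136j - 0.0127k


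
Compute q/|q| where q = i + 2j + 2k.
0.3333i + 0.6667j + 0.6667k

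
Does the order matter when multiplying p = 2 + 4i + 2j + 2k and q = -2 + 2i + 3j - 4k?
Yes: pq = -10 - 18i + 22j - 4k ≠ -10 + 10i - 18j - 20k = qp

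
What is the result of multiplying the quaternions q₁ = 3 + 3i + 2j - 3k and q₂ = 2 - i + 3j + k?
6 + 14i + 13j + 8k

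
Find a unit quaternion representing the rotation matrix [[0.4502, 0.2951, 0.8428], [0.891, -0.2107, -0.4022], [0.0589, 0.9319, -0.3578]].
0.4695 + 0.7104i + 0.4174j + 0.3173k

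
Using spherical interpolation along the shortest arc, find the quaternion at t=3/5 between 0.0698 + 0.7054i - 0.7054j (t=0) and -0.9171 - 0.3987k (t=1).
0.7618 + 0.4007i - 0.4007j + 0.314k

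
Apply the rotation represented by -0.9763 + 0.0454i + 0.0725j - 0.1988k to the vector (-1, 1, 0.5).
(-1.372, 0.552, 0.252)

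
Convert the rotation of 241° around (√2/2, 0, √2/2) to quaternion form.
-0.5075 + 0.6093i + 0.6093k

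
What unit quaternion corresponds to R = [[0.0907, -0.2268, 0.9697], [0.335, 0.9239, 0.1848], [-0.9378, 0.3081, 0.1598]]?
0.7373 + 0.0418i + 0.6468j + 0.1905k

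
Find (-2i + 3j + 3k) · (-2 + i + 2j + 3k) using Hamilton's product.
-13 + 7i + 3j - 13k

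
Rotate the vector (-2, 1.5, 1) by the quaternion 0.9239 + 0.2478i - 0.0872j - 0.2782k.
(-1.253, 1.789, 1.575)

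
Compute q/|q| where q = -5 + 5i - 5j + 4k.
-0.5241 + 0.5241i - 0.5241j + 0.4193k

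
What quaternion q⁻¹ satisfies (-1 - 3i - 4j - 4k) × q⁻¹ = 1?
-0.0238 + 0.0714i + 0.0952j + 0.0952k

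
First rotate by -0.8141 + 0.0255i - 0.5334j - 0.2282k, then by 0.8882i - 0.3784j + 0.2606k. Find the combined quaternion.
-0.165 - 0.4977i + 0.5174j - 0.6763k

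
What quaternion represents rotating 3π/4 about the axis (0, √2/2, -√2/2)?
0.3827 + 0.6533j - 0.6533k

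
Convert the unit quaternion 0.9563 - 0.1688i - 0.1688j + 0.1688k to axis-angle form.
axis = (-√3/3, -√3/3, √3/3), θ = 34°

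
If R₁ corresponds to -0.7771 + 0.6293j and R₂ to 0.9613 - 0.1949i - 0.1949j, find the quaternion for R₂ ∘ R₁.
-0.6244 + 0.1515i + 0.7564j - 0.1227k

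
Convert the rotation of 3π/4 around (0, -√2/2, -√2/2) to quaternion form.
0.3827 - 0.6533j - 0.6533k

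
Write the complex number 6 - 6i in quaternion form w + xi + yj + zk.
6 - 6i + 0j + 0k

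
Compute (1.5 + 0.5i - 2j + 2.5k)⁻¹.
0.1176 - 0.0392i + 0.1569j - 0.1961k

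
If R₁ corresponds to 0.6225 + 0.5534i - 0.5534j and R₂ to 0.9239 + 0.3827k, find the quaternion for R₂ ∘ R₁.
0.5751 + 0.7231i - 0.2995j + 0.2382k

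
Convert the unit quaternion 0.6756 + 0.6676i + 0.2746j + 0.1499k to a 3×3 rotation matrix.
[[0.8042, 0.1641, 0.5712], [0.5692, 0.0637, -0.8197], [-0.1709, 0.9844, -0.0422]]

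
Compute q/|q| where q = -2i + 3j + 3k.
-0.4264i + 0.6396j + 0.6396k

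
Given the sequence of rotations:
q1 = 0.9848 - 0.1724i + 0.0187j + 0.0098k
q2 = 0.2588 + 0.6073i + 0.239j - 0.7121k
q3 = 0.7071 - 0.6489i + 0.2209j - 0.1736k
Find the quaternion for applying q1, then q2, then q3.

q2 · q1 = 0.3621 + 0.5691i + 0.357j - 0.6462k
q3 · q2 · q1 = 0.4343 + 0.0867i - 0.1857j - 0.8772k
0.4343 + 0.0867i - 0.1857j - 0.8772k


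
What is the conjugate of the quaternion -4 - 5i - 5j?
-4 + 5i + 5j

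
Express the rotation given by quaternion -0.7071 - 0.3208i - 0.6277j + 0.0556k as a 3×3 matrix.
[[0.2058, 0.4814, 0.852], [0.3241, 0.788, -0.5235], [-0.9234, 0.3839, 0.0062]]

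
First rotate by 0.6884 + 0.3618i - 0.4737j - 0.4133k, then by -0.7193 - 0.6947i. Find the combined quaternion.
-0.2438 - 0.7385i + 0.0536j + 0.6264k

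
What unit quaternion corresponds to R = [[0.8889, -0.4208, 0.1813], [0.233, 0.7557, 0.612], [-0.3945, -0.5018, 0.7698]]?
0.9239 - 0.3014i + 0.1558j + 0.1769k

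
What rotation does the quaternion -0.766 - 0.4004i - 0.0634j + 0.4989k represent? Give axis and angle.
axis = (-0.6229, -0.0986, 0.7761), θ = 280°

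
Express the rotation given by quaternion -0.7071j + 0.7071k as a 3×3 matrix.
[[-1, 0, 0], [0, 0, -1], [0, -1, 0]]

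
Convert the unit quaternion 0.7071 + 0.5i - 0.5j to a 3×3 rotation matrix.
[[0.5, -0.5, -0.7071], [-0.5, 0.5, -0.7071], [0.7071, 0.7071, 0]]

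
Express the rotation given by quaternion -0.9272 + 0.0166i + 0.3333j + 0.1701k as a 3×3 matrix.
[[0.72, 0.3265, -0.6124], [-0.3044, 0.9416, 0.1442], [0.6237, 0.0826, 0.7773]]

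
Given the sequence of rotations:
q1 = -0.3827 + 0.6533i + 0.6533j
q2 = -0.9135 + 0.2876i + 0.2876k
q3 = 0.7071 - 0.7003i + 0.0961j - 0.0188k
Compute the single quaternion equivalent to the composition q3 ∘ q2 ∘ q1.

q2 · q1 = 0.1617 - 0.8947i - 0.4089j + 0.0778k
q3 · q2 · q1 = -0.4715 - 0.7461i - 0.2023j + 0.4243k
-0.4715 - 0.7461i - 0.2023j + 0.4243k


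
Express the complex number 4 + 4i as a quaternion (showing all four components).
4 + 4i + 0j + 0k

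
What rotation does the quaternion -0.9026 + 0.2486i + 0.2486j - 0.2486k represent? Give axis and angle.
axis = (√3/3, √3/3, -√3/3), θ = 309°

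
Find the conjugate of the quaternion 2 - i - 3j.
2 + i + 3j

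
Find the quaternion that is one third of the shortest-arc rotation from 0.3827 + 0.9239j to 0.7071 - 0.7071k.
0.6101 + 0.7301j - 0.3077k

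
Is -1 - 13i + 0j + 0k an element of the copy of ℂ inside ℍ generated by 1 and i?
Yes. The quaternion -1 - 13i has j- and k-coefficients y = z = 0, so it lies in the complex subalgebra spanned by 1 and i.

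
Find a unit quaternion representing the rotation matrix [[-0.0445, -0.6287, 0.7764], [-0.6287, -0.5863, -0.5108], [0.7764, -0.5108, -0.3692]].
0.6912i - 0.4548j + 0.5616k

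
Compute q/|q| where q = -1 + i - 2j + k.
-0.378 + 0.378i - 0.7559j + 0.378k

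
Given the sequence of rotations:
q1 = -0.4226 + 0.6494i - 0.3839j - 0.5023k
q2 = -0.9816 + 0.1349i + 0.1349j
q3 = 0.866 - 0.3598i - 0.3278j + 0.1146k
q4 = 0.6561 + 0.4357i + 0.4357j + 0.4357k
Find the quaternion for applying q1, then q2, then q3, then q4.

q2 · q1 = 0.379 - 0.7622i + 0.3876j + 0.3537k
q3 · q2 · q1 = 0.1405 - 0.9568i + 0.2513j - 0.0396k
q4 · q3 · q2 · q1 = 0.4168 - 0.6933i - 0.1735j + 0.5616k
0.4168 - 0.6933i - 0.1735j + 0.5616k


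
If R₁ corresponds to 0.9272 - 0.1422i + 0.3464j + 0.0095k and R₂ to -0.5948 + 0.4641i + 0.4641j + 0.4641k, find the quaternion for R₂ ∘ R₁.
-0.6507 + 0.3585i + 0.1539j + 0.6514k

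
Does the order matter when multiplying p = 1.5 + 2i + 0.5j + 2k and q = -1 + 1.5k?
Yes: pq = -4.5 - 1.25i - 3.5j + 0.25k ≠ -4.5 - 2.75i + 2.5j + 0.25k = qp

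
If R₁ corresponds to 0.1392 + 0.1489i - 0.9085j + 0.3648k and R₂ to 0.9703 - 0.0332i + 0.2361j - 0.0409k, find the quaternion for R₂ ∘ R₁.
0.3694 + 0.1888i - 0.8426j + 0.3433k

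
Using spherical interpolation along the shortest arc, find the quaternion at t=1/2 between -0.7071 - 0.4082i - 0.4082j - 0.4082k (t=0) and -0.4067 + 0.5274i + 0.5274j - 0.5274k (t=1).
-0.7606 + 0.0814i + 0.0814j - 0.6389k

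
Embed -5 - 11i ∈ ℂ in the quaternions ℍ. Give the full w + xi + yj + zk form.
-5 - 11i + 0j + 0k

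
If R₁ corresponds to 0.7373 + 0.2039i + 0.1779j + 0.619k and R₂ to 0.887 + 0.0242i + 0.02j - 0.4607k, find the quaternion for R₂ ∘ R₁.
0.9307 + 0.293i + 0.0636j + 0.2096k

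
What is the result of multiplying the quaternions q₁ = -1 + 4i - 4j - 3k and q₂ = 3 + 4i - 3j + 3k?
-22 - 13i - 33j - 8k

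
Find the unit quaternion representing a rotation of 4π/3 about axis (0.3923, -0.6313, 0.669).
-0.5 + 0.3397i - 0.5467j + 0.5794k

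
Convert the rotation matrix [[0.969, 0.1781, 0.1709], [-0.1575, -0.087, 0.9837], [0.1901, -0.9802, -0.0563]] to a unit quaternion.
0.6756 - 0.7267i - 0.0071j - 0.1242k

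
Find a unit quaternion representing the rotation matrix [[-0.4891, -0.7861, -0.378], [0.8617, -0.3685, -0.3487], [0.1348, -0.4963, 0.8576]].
0.5 - 0.0738i - 0.2564j + 0.8239k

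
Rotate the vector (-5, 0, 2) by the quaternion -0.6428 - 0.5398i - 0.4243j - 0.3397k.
(-0.221, -5.285, 1.008)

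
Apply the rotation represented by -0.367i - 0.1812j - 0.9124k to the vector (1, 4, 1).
(0.471, -3.274, 2.657)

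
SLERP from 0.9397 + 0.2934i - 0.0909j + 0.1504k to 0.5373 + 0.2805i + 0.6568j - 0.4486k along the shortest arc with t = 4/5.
0.6936 + 0.314i + 0.5452j - 0.3508k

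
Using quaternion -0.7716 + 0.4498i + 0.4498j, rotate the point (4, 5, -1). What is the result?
(5.099, 3.901, -0.885)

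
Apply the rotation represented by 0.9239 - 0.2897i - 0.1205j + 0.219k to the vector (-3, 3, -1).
(-3.28, 0.303, -2.855)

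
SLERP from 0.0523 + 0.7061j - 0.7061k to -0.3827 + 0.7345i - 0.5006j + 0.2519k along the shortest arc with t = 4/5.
0.338 - 0.6251i + 0.592j - 0.3803k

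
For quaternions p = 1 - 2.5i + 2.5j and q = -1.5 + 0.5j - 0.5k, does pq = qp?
No: pq = -2.75 + 2.5i - 4.5j - 1.75k ≠ -2.75 + 5i - 2j + 0.75k = qp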